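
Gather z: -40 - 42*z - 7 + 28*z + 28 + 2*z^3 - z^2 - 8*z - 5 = 2*z^3 - z^2 - 22*z - 24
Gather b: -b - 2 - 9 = -b - 11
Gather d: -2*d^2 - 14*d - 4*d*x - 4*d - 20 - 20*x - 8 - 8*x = -2*d^2 + d*(-4*x - 18) - 28*x - 28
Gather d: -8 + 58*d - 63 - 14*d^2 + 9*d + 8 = -14*d^2 + 67*d - 63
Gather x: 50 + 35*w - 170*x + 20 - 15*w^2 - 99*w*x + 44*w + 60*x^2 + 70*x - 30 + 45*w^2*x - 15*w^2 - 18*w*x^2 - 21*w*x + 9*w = -30*w^2 + 88*w + x^2*(60 - 18*w) + x*(45*w^2 - 120*w - 100) + 40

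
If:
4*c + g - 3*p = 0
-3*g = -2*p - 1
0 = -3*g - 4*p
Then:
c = -13/72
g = 2/9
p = -1/6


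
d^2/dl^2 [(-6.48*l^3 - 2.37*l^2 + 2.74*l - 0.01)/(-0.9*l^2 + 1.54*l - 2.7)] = (-1.4210854715202e-14*l^4 + 1.37397600000002*l^3 - 196.16904*l^2 + 323.30124*l + 11.767592)/(0.729*l^6 - 3.7422*l^5 + 12.96432*l^4 - 26.105464*l^3 + 38.89296*l^2 - 33.6798*l + 19.683)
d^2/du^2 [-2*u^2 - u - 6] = -4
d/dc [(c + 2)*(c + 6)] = 2*c + 8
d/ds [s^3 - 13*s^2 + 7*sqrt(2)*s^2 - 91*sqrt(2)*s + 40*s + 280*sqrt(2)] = 3*s^2 - 26*s + 14*sqrt(2)*s - 91*sqrt(2) + 40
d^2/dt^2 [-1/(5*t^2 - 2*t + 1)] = 2*(25*t^2 - 10*t - 4*(5*t - 1)^2 + 5)/(5*t^2 - 2*t + 1)^3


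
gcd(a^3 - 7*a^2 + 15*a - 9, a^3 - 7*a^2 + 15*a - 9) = a^3 - 7*a^2 + 15*a - 9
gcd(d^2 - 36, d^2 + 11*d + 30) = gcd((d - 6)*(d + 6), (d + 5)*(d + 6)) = d + 6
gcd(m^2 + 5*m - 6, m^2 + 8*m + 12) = m + 6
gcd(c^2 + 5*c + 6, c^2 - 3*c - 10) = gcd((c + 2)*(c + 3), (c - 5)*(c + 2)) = c + 2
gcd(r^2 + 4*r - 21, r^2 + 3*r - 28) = r + 7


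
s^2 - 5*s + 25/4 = (s - 5/2)^2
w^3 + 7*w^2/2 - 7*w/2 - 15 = (w - 2)*(w + 5/2)*(w + 3)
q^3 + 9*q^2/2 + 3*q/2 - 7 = (q - 1)*(q + 2)*(q + 7/2)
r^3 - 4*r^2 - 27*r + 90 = (r - 6)*(r - 3)*(r + 5)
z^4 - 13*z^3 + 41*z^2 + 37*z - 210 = (z - 7)*(z - 5)*(z - 3)*(z + 2)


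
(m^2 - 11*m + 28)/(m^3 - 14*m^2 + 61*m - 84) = 1/(m - 3)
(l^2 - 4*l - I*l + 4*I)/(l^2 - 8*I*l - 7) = (l - 4)/(l - 7*I)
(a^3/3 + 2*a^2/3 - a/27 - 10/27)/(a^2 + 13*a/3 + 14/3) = (9*a^3 + 18*a^2 - a - 10)/(9*(3*a^2 + 13*a + 14))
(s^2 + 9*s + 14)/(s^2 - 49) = (s + 2)/(s - 7)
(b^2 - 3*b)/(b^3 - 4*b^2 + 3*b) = 1/(b - 1)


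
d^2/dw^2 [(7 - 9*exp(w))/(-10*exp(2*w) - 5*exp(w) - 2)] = (900*exp(4*w) - 3250*exp(3*w) - 2130*exp(2*w) + 295*exp(w) + 106)*exp(w)/(1000*exp(6*w) + 1500*exp(5*w) + 1350*exp(4*w) + 725*exp(3*w) + 270*exp(2*w) + 60*exp(w) + 8)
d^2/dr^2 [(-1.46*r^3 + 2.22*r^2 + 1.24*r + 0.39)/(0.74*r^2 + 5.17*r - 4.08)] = (8.88178419700125e-16*r^5 + 7.105427357601e-15*r^4 - 102.492956*r^3 + 226.277064*r^2 - 114.407244*r + 149.425662)/(0.405224*r^6 + 8.493276*r^5 + 52.635534*r^4 + 44.532829*r^3 - 290.206728*r^2 + 258.185664*r - 67.917312)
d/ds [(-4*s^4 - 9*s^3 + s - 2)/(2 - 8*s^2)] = (32*s^5 + 36*s^4 - 16*s^3 - 23*s^2 - 16*s + 1)/(2*(16*s^4 - 8*s^2 + 1))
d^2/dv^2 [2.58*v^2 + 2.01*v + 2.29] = 5.16000000000000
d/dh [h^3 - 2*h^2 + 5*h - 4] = 3*h^2 - 4*h + 5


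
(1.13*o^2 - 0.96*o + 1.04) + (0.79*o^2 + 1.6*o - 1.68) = 1.92*o^2 + 0.64*o - 0.64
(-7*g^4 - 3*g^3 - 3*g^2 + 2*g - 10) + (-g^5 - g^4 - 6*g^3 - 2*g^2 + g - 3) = -g^5 - 8*g^4 - 9*g^3 - 5*g^2 + 3*g - 13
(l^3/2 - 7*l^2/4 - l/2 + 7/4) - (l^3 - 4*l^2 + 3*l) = -l^3/2 + 9*l^2/4 - 7*l/2 + 7/4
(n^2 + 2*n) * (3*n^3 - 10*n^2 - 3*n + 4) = 3*n^5 - 4*n^4 - 23*n^3 - 2*n^2 + 8*n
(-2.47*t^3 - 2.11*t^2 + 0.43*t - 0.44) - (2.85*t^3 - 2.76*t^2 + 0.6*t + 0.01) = -5.32*t^3 + 0.65*t^2 - 0.17*t - 0.45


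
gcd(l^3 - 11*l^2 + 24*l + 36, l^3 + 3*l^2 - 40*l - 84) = l - 6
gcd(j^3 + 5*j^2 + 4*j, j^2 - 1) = j + 1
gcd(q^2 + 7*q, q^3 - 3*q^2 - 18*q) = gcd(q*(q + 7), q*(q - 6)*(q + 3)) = q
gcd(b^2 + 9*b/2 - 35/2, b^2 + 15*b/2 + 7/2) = b + 7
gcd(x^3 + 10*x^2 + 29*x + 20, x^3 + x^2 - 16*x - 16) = x^2 + 5*x + 4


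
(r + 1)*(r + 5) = r^2 + 6*r + 5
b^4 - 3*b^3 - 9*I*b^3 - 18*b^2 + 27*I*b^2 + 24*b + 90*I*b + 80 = (b - 5)*(b + 2)*(b - 8*I)*(b - I)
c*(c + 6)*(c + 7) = c^3 + 13*c^2 + 42*c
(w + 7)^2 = w^2 + 14*w + 49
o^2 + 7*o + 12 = (o + 3)*(o + 4)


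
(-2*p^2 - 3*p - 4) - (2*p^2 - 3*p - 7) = 3 - 4*p^2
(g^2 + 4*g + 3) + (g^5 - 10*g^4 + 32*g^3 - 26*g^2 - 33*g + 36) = g^5 - 10*g^4 + 32*g^3 - 25*g^2 - 29*g + 39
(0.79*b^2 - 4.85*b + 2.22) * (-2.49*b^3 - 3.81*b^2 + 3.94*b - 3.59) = -1.9671*b^5 + 9.0666*b^4 + 16.0633*b^3 - 30.4033*b^2 + 26.1583*b - 7.9698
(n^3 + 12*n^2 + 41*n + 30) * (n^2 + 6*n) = n^5 + 18*n^4 + 113*n^3 + 276*n^2 + 180*n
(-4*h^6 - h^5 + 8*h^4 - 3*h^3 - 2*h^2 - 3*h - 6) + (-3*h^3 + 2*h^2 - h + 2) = -4*h^6 - h^5 + 8*h^4 - 6*h^3 - 4*h - 4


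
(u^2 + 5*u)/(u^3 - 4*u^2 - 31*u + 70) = u/(u^2 - 9*u + 14)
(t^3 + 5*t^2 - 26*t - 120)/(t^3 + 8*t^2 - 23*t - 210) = (t + 4)/(t + 7)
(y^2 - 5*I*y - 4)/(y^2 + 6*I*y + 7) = (y - 4*I)/(y + 7*I)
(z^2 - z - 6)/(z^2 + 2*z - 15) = (z + 2)/(z + 5)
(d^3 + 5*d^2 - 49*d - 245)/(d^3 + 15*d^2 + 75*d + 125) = (d^2 - 49)/(d^2 + 10*d + 25)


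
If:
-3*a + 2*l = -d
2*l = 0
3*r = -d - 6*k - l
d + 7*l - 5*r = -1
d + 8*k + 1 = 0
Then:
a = 1/17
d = 3/17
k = -5/34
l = 0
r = 4/17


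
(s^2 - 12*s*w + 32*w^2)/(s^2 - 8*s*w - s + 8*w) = (s - 4*w)/(s - 1)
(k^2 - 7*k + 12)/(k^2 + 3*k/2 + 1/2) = 2*(k^2 - 7*k + 12)/(2*k^2 + 3*k + 1)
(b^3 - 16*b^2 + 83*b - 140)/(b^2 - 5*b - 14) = (b^2 - 9*b + 20)/(b + 2)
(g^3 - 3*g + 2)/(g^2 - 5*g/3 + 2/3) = 3*(g^2 + g - 2)/(3*g - 2)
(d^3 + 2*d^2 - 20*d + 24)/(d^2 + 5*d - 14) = (d^2 + 4*d - 12)/(d + 7)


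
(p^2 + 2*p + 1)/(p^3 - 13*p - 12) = (p + 1)/(p^2 - p - 12)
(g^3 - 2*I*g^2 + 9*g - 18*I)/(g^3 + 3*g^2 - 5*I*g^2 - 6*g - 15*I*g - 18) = (g + 3*I)/(g + 3)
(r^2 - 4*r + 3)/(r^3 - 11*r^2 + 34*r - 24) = (r - 3)/(r^2 - 10*r + 24)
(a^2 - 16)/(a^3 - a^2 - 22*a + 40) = (a + 4)/(a^2 + 3*a - 10)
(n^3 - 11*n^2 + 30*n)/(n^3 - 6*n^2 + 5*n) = (n - 6)/(n - 1)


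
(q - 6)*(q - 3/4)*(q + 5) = q^3 - 7*q^2/4 - 117*q/4 + 45/2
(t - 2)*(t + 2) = t^2 - 4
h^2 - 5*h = h*(h - 5)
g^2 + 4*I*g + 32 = (g - 4*I)*(g + 8*I)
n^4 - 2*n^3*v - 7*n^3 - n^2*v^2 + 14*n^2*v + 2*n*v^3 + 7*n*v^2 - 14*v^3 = (n - 7)*(n - 2*v)*(n - v)*(n + v)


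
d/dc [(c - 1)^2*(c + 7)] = (c - 1)*(3*c + 13)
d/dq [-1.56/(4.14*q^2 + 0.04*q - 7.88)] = (12.9168*q + 0.0624)/(4.14*q^2 + 0.04*q - 7.88)^2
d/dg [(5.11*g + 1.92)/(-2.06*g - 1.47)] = (-7.32639*g - 5.228055)/(2.06*g + 1.47)^3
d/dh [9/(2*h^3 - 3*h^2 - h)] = 9*(-6*h^2 + 6*h + 1)/(h^2*(-2*h^2 + 3*h + 1)^2)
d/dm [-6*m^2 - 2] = -12*m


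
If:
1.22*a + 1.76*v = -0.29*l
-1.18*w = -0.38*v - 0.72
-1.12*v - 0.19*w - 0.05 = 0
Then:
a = 0.202658612261796 - 0.237704918032787*l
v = -0.14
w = 0.56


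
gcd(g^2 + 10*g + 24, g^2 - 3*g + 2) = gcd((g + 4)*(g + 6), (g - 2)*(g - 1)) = 1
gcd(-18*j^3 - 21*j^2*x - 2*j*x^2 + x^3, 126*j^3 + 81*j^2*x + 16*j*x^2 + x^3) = 3*j + x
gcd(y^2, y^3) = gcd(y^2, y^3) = y^2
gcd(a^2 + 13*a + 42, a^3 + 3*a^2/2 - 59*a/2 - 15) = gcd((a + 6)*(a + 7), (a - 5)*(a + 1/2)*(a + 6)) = a + 6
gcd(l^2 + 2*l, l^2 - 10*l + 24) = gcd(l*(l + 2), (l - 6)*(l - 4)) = 1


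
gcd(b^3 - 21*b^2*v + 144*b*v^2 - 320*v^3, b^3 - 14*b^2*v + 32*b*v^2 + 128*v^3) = b^2 - 16*b*v + 64*v^2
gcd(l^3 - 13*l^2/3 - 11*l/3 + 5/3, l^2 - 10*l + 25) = l - 5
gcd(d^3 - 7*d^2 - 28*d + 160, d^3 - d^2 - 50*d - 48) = d - 8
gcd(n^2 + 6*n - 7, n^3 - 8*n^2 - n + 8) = n - 1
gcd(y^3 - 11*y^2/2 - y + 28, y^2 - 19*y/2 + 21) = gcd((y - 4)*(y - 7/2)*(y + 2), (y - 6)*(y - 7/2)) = y - 7/2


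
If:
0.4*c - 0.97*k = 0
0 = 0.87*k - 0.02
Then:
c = 0.06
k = 0.02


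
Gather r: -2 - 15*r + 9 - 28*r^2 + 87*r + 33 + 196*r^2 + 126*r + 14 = 168*r^2 + 198*r + 54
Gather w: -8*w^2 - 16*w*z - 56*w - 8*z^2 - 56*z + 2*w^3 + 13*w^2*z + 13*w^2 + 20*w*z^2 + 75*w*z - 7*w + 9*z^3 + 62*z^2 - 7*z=2*w^3 + w^2*(13*z + 5) + w*(20*z^2 + 59*z - 63) + 9*z^3 + 54*z^2 - 63*z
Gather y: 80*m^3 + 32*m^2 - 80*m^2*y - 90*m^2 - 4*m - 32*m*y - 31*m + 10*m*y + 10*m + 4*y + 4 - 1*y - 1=80*m^3 - 58*m^2 - 25*m + y*(-80*m^2 - 22*m + 3) + 3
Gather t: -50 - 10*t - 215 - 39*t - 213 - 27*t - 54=-76*t - 532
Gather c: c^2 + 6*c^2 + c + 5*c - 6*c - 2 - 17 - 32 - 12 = 7*c^2 - 63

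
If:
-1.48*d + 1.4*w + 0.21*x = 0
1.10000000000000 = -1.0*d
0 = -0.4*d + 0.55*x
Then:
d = -1.10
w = -1.04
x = -0.80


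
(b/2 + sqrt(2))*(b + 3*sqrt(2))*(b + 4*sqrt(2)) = b^3/2 + 9*sqrt(2)*b^2/2 + 26*b + 24*sqrt(2)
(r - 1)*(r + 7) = r^2 + 6*r - 7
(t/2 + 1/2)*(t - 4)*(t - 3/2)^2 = t^4/2 - 3*t^3 + 29*t^2/8 + 21*t/8 - 9/2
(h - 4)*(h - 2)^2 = h^3 - 8*h^2 + 20*h - 16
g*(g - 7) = g^2 - 7*g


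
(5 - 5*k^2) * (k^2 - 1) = -5*k^4 + 10*k^2 - 5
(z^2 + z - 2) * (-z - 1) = -z^3 - 2*z^2 + z + 2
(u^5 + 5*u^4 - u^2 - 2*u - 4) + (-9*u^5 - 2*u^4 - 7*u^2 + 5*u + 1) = -8*u^5 + 3*u^4 - 8*u^2 + 3*u - 3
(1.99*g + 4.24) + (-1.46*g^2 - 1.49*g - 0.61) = -1.46*g^2 + 0.5*g + 3.63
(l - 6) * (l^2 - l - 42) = l^3 - 7*l^2 - 36*l + 252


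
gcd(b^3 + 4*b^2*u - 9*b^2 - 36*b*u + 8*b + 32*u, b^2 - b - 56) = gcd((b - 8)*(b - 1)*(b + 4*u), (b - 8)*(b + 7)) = b - 8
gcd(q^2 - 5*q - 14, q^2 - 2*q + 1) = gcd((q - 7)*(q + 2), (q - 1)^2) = 1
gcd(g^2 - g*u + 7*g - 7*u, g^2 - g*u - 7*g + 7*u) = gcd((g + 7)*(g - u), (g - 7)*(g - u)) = -g + u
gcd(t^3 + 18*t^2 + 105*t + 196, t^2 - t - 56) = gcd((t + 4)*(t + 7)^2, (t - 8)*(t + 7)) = t + 7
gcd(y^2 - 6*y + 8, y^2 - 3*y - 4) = y - 4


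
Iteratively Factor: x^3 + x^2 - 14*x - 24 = (x + 2)*(x^2 - x - 12) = (x - 4)*(x + 2)*(x + 3)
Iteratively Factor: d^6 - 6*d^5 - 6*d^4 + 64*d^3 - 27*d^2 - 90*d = (d)*(d^5 - 6*d^4 - 6*d^3 + 64*d^2 - 27*d - 90) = d*(d - 3)*(d^4 - 3*d^3 - 15*d^2 + 19*d + 30) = d*(d - 5)*(d - 3)*(d^3 + 2*d^2 - 5*d - 6) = d*(d - 5)*(d - 3)*(d + 3)*(d^2 - d - 2) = d*(d - 5)*(d - 3)*(d + 1)*(d + 3)*(d - 2)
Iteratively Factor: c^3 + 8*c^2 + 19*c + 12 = (c + 3)*(c^2 + 5*c + 4) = (c + 1)*(c + 3)*(c + 4)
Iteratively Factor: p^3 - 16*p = (p - 4)*(p^2 + 4*p) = p*(p - 4)*(p + 4)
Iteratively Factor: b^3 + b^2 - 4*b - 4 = (b + 2)*(b^2 - b - 2) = (b + 1)*(b + 2)*(b - 2)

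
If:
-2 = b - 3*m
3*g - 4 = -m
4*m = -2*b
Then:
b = -4/5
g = 6/5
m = 2/5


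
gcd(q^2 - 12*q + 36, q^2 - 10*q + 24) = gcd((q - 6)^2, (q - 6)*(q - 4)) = q - 6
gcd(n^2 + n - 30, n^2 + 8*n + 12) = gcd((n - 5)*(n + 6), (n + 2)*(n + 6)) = n + 6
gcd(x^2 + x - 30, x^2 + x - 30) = x^2 + x - 30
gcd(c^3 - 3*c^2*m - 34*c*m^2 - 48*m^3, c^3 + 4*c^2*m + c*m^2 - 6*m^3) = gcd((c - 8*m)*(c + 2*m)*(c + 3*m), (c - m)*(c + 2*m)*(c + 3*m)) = c^2 + 5*c*m + 6*m^2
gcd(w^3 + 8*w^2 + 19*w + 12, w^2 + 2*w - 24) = 1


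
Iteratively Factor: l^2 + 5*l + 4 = (l + 1)*(l + 4)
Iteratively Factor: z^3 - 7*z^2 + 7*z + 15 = (z - 3)*(z^2 - 4*z - 5) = (z - 5)*(z - 3)*(z + 1)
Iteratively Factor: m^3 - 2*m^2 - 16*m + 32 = (m + 4)*(m^2 - 6*m + 8) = (m - 2)*(m + 4)*(m - 4)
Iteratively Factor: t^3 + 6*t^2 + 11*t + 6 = (t + 3)*(t^2 + 3*t + 2) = (t + 1)*(t + 3)*(t + 2)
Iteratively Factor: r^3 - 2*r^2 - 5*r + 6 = (r + 2)*(r^2 - 4*r + 3) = (r - 1)*(r + 2)*(r - 3)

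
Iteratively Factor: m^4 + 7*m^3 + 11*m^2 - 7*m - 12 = (m + 1)*(m^3 + 6*m^2 + 5*m - 12) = (m - 1)*(m + 1)*(m^2 + 7*m + 12) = (m - 1)*(m + 1)*(m + 4)*(m + 3)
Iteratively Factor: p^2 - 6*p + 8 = (p - 4)*(p - 2)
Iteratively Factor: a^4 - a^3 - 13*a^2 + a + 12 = (a + 1)*(a^3 - 2*a^2 - 11*a + 12) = (a - 1)*(a + 1)*(a^2 - a - 12) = (a - 4)*(a - 1)*(a + 1)*(a + 3)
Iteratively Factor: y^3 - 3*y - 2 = (y + 1)*(y^2 - y - 2) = (y - 2)*(y + 1)*(y + 1)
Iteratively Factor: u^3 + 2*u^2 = (u)*(u^2 + 2*u) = u^2*(u + 2)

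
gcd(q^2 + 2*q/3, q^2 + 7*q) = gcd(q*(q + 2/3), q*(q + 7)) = q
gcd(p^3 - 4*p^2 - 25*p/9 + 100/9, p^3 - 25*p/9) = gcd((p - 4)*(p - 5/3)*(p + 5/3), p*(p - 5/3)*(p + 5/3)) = p^2 - 25/9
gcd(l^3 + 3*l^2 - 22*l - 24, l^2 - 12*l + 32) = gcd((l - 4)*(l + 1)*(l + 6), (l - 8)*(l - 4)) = l - 4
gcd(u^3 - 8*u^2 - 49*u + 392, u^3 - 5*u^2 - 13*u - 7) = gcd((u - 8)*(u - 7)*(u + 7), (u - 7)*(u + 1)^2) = u - 7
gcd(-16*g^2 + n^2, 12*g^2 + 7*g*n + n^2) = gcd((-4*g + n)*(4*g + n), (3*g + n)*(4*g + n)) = 4*g + n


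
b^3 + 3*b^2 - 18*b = b*(b - 3)*(b + 6)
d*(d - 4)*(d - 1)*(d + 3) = d^4 - 2*d^3 - 11*d^2 + 12*d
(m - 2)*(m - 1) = m^2 - 3*m + 2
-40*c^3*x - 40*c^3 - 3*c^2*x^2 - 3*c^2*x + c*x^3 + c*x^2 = (-8*c + x)*(5*c + x)*(c*x + c)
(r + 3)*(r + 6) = r^2 + 9*r + 18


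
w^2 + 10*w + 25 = (w + 5)^2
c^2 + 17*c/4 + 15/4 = (c + 5/4)*(c + 3)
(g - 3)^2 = g^2 - 6*g + 9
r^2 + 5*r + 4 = (r + 1)*(r + 4)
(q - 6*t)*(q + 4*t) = q^2 - 2*q*t - 24*t^2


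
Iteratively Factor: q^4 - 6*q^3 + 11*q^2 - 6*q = (q)*(q^3 - 6*q^2 + 11*q - 6) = q*(q - 3)*(q^2 - 3*q + 2) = q*(q - 3)*(q - 1)*(q - 2)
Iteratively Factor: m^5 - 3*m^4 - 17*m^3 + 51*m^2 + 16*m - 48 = (m - 4)*(m^4 + m^3 - 13*m^2 - m + 12) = (m - 4)*(m + 1)*(m^3 - 13*m + 12) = (m - 4)*(m - 3)*(m + 1)*(m^2 + 3*m - 4) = (m - 4)*(m - 3)*(m + 1)*(m + 4)*(m - 1)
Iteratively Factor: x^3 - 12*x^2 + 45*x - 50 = (x - 2)*(x^2 - 10*x + 25) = (x - 5)*(x - 2)*(x - 5)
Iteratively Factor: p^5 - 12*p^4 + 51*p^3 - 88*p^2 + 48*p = (p)*(p^4 - 12*p^3 + 51*p^2 - 88*p + 48) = p*(p - 1)*(p^3 - 11*p^2 + 40*p - 48) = p*(p - 4)*(p - 1)*(p^2 - 7*p + 12) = p*(p - 4)^2*(p - 1)*(p - 3)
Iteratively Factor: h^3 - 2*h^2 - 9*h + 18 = (h + 3)*(h^2 - 5*h + 6) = (h - 2)*(h + 3)*(h - 3)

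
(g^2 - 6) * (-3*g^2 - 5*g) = -3*g^4 - 5*g^3 + 18*g^2 + 30*g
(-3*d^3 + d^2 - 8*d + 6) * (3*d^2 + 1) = -9*d^5 + 3*d^4 - 27*d^3 + 19*d^2 - 8*d + 6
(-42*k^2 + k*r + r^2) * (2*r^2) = -84*k^2*r^2 + 2*k*r^3 + 2*r^4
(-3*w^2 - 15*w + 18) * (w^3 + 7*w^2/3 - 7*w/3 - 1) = -3*w^5 - 22*w^4 - 10*w^3 + 80*w^2 - 27*w - 18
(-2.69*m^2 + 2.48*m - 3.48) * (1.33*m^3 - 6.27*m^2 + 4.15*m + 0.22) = -3.5777*m^5 + 20.1647*m^4 - 31.3415*m^3 + 31.5198*m^2 - 13.8964*m - 0.7656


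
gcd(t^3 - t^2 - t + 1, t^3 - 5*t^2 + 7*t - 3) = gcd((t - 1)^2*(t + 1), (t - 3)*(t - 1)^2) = t^2 - 2*t + 1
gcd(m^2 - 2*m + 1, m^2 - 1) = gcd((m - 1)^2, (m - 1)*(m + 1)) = m - 1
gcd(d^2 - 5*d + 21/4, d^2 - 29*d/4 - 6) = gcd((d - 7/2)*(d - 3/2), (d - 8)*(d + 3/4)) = 1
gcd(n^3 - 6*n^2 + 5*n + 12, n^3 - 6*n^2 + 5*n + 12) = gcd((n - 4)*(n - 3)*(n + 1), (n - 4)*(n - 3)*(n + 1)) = n^3 - 6*n^2 + 5*n + 12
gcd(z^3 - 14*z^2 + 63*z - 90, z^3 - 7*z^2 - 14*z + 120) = z^2 - 11*z + 30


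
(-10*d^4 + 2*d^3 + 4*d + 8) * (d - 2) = -10*d^5 + 22*d^4 - 4*d^3 + 4*d^2 - 16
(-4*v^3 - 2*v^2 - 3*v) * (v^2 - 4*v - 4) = -4*v^5 + 14*v^4 + 21*v^3 + 20*v^2 + 12*v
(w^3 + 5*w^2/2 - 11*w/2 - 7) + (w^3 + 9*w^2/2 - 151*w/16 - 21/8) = 2*w^3 + 7*w^2 - 239*w/16 - 77/8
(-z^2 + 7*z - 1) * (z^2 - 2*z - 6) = -z^4 + 9*z^3 - 9*z^2 - 40*z + 6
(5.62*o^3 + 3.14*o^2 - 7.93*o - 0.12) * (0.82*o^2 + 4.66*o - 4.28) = 4.6084*o^5 + 28.764*o^4 - 15.9238*o^3 - 50.4914*o^2 + 33.3812*o + 0.5136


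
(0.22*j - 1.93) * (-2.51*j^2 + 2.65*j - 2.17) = -0.5522*j^3 + 5.4273*j^2 - 5.5919*j + 4.1881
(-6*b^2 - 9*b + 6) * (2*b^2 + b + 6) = -12*b^4 - 24*b^3 - 33*b^2 - 48*b + 36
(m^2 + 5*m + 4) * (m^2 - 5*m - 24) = m^4 - 45*m^2 - 140*m - 96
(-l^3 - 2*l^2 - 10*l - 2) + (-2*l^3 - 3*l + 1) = -3*l^3 - 2*l^2 - 13*l - 1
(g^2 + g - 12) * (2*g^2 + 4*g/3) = 2*g^4 + 10*g^3/3 - 68*g^2/3 - 16*g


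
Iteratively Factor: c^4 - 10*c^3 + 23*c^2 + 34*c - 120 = (c - 3)*(c^3 - 7*c^2 + 2*c + 40) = (c - 4)*(c - 3)*(c^2 - 3*c - 10) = (c - 5)*(c - 4)*(c - 3)*(c + 2)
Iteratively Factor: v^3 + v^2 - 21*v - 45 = (v + 3)*(v^2 - 2*v - 15) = (v + 3)^2*(v - 5)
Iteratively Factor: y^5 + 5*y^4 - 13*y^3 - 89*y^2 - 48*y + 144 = (y + 4)*(y^4 + y^3 - 17*y^2 - 21*y + 36) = (y + 3)*(y + 4)*(y^3 - 2*y^2 - 11*y + 12) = (y + 3)^2*(y + 4)*(y^2 - 5*y + 4) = (y - 4)*(y + 3)^2*(y + 4)*(y - 1)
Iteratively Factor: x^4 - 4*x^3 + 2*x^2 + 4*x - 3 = (x - 1)*(x^3 - 3*x^2 - x + 3) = (x - 1)^2*(x^2 - 2*x - 3) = (x - 3)*(x - 1)^2*(x + 1)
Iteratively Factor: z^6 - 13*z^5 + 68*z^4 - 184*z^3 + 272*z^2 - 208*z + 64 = (z - 2)*(z^5 - 11*z^4 + 46*z^3 - 92*z^2 + 88*z - 32) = (z - 2)*(z - 1)*(z^4 - 10*z^3 + 36*z^2 - 56*z + 32) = (z - 2)^2*(z - 1)*(z^3 - 8*z^2 + 20*z - 16) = (z - 2)^3*(z - 1)*(z^2 - 6*z + 8) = (z - 4)*(z - 2)^3*(z - 1)*(z - 2)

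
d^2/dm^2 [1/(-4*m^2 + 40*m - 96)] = (m^2 - 10*m - 4*(m - 5)^2 + 24)/(2*(m^2 - 10*m + 24)^3)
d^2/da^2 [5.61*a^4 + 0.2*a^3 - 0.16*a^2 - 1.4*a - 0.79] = 67.32*a^2 + 1.2*a - 0.32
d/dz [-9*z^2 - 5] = -18*z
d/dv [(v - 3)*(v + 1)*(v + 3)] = 3*v^2 + 2*v - 9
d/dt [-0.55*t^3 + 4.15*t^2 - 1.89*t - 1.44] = -1.65*t^2 + 8.3*t - 1.89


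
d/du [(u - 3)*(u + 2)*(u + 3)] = 3*u^2 + 4*u - 9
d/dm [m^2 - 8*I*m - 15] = 2*m - 8*I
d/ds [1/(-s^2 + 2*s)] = 2*(s - 1)/(s^2*(s - 2)^2)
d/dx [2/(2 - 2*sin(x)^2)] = 2*sin(x)/cos(x)^3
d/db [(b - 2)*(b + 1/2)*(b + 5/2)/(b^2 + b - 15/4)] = (4*b^2 - 12*b + 13)/(4*b^2 - 12*b + 9)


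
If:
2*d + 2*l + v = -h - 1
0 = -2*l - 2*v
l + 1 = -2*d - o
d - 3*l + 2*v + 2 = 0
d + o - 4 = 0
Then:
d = -9/2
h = 17/2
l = -1/2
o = 17/2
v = 1/2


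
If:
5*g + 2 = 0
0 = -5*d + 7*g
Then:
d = -14/25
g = -2/5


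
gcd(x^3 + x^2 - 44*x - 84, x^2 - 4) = x + 2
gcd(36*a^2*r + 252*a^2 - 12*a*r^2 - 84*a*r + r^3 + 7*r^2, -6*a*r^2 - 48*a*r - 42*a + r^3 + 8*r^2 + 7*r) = -6*a*r - 42*a + r^2 + 7*r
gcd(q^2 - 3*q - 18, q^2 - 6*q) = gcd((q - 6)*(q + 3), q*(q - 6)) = q - 6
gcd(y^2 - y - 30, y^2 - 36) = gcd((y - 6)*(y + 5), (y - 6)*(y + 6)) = y - 6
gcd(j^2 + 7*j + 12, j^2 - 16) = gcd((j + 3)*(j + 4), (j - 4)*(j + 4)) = j + 4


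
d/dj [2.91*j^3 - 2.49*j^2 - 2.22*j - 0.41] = 8.73*j^2 - 4.98*j - 2.22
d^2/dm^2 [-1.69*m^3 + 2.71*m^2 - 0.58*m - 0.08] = 5.42 - 10.14*m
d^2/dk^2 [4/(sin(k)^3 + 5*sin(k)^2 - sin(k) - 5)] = (-36*(1 - cos(k)^2)^2 + 220*sin(k)*cos(k)^2 - 240*sin(k) + 380*cos(k)^2 - 588)/((sin(k) + 5)^3*cos(k)^4)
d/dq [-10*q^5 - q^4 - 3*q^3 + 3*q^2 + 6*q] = -50*q^4 - 4*q^3 - 9*q^2 + 6*q + 6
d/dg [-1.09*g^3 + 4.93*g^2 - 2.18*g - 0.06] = -3.27*g^2 + 9.86*g - 2.18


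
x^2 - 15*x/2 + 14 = (x - 4)*(x - 7/2)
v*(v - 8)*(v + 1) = v^3 - 7*v^2 - 8*v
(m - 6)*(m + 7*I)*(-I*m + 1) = -I*m^3 + 8*m^2 + 6*I*m^2 - 48*m + 7*I*m - 42*I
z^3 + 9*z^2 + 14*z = z*(z + 2)*(z + 7)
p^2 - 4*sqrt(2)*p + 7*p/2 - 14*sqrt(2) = (p + 7/2)*(p - 4*sqrt(2))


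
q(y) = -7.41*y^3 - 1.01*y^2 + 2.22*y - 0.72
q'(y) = -22.23*y^2 - 2.02*y + 2.22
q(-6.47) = 1949.56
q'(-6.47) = -915.28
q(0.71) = -2.31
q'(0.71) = -10.42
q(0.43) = -0.54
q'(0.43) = -2.76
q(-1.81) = 35.89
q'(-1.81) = -66.95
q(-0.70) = -0.23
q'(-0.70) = -7.26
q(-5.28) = 1050.14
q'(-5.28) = -606.85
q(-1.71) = 29.58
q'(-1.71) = -59.33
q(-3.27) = 240.32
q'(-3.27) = -228.88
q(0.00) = -0.72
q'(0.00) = 2.22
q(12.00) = -12924.00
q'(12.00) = -3223.14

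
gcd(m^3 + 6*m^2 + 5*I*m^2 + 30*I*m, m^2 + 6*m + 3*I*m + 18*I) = m + 6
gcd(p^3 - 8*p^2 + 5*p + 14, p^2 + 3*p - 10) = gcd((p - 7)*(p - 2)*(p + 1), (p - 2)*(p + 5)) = p - 2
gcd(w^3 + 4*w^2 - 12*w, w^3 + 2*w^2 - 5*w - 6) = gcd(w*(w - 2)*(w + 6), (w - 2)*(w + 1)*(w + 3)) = w - 2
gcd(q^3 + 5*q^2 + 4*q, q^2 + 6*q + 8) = q + 4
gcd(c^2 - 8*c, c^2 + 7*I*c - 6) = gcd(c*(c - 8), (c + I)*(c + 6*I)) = 1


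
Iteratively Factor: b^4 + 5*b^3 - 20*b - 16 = (b + 1)*(b^3 + 4*b^2 - 4*b - 16) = (b - 2)*(b + 1)*(b^2 + 6*b + 8) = (b - 2)*(b + 1)*(b + 4)*(b + 2)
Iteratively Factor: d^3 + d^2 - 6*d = (d + 3)*(d^2 - 2*d) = (d - 2)*(d + 3)*(d)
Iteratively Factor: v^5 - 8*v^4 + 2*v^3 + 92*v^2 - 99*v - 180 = (v - 3)*(v^4 - 5*v^3 - 13*v^2 + 53*v + 60) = (v - 3)*(v + 3)*(v^3 - 8*v^2 + 11*v + 20) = (v - 3)*(v + 1)*(v + 3)*(v^2 - 9*v + 20) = (v - 4)*(v - 3)*(v + 1)*(v + 3)*(v - 5)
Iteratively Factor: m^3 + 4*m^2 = (m)*(m^2 + 4*m) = m^2*(m + 4)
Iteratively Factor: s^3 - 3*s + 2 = (s - 1)*(s^2 + s - 2) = (s - 1)*(s + 2)*(s - 1)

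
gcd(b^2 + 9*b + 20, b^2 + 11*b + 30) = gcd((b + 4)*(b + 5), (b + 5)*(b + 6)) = b + 5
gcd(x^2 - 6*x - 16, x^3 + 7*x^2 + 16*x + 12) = x + 2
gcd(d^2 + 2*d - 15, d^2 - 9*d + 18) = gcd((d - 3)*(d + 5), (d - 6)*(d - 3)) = d - 3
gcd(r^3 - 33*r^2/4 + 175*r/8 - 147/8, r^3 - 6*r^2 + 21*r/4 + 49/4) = r - 7/2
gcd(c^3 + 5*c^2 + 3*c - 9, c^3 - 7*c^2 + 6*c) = c - 1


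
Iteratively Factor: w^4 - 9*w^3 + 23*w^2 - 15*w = (w)*(w^3 - 9*w^2 + 23*w - 15) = w*(w - 5)*(w^2 - 4*w + 3) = w*(w - 5)*(w - 1)*(w - 3)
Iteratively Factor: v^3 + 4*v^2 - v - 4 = (v - 1)*(v^2 + 5*v + 4) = (v - 1)*(v + 4)*(v + 1)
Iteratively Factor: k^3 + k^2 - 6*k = (k - 2)*(k^2 + 3*k) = (k - 2)*(k + 3)*(k)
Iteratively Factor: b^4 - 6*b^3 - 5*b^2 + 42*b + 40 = (b + 1)*(b^3 - 7*b^2 + 2*b + 40) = (b - 5)*(b + 1)*(b^2 - 2*b - 8) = (b - 5)*(b + 1)*(b + 2)*(b - 4)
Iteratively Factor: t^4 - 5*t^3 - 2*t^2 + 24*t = (t)*(t^3 - 5*t^2 - 2*t + 24) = t*(t - 4)*(t^2 - t - 6) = t*(t - 4)*(t - 3)*(t + 2)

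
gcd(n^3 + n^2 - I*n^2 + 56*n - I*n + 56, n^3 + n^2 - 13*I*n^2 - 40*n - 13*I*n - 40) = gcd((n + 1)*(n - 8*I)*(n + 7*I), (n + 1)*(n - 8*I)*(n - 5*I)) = n^2 + n*(1 - 8*I) - 8*I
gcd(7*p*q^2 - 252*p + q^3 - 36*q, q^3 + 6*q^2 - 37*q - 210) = q - 6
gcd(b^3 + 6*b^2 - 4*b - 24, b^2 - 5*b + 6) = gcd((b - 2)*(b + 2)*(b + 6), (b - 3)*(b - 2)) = b - 2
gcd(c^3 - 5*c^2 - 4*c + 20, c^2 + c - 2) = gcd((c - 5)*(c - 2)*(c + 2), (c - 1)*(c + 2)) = c + 2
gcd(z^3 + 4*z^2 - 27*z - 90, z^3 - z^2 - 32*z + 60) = z^2 + z - 30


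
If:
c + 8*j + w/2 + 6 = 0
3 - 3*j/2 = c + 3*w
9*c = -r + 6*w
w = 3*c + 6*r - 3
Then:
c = 4341/5653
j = -5208/5653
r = 1791/5653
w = 6810/5653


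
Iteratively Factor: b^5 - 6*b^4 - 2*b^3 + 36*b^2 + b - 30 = (b + 2)*(b^4 - 8*b^3 + 14*b^2 + 8*b - 15) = (b - 5)*(b + 2)*(b^3 - 3*b^2 - b + 3) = (b - 5)*(b + 1)*(b + 2)*(b^2 - 4*b + 3) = (b - 5)*(b - 1)*(b + 1)*(b + 2)*(b - 3)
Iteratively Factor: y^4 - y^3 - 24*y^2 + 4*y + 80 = (y + 4)*(y^3 - 5*y^2 - 4*y + 20) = (y + 2)*(y + 4)*(y^2 - 7*y + 10) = (y - 5)*(y + 2)*(y + 4)*(y - 2)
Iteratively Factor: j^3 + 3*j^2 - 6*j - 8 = (j + 1)*(j^2 + 2*j - 8) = (j + 1)*(j + 4)*(j - 2)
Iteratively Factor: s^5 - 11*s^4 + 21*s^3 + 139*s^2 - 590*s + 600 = (s - 2)*(s^4 - 9*s^3 + 3*s^2 + 145*s - 300) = (s - 5)*(s - 2)*(s^3 - 4*s^2 - 17*s + 60) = (s - 5)^2*(s - 2)*(s^2 + s - 12) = (s - 5)^2*(s - 2)*(s + 4)*(s - 3)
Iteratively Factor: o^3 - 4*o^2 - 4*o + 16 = (o - 2)*(o^2 - 2*o - 8) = (o - 2)*(o + 2)*(o - 4)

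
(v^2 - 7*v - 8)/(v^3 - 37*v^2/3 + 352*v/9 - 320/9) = 9*(v + 1)/(9*v^2 - 39*v + 40)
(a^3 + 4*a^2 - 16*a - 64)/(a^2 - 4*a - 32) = (a^2 - 16)/(a - 8)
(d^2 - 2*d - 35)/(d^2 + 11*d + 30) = (d - 7)/(d + 6)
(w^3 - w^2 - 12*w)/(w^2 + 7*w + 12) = w*(w - 4)/(w + 4)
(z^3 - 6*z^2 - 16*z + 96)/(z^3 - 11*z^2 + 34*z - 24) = (z + 4)/(z - 1)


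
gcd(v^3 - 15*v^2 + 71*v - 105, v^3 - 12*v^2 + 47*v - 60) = v^2 - 8*v + 15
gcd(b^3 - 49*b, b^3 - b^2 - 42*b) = b^2 - 7*b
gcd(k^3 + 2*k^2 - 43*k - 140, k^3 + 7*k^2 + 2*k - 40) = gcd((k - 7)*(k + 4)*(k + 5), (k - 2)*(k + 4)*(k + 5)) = k^2 + 9*k + 20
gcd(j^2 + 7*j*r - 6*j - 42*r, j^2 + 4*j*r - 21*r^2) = j + 7*r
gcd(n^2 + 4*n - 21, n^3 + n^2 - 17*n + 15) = n - 3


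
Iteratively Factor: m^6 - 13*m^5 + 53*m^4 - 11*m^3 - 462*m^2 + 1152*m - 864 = (m + 3)*(m^5 - 16*m^4 + 101*m^3 - 314*m^2 + 480*m - 288) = (m - 4)*(m + 3)*(m^4 - 12*m^3 + 53*m^2 - 102*m + 72) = (m - 4)*(m - 3)*(m + 3)*(m^3 - 9*m^2 + 26*m - 24) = (m - 4)*(m - 3)^2*(m + 3)*(m^2 - 6*m + 8) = (m - 4)*(m - 3)^2*(m - 2)*(m + 3)*(m - 4)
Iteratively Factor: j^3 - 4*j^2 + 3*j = (j - 1)*(j^2 - 3*j) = j*(j - 1)*(j - 3)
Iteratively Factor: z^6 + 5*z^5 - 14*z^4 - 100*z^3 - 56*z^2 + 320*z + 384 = (z + 3)*(z^5 + 2*z^4 - 20*z^3 - 40*z^2 + 64*z + 128) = (z - 2)*(z + 3)*(z^4 + 4*z^3 - 12*z^2 - 64*z - 64) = (z - 2)*(z + 2)*(z + 3)*(z^3 + 2*z^2 - 16*z - 32) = (z - 2)*(z + 2)*(z + 3)*(z + 4)*(z^2 - 2*z - 8) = (z - 4)*(z - 2)*(z + 2)*(z + 3)*(z + 4)*(z + 2)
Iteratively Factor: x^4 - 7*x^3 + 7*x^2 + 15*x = (x)*(x^3 - 7*x^2 + 7*x + 15) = x*(x - 5)*(x^2 - 2*x - 3) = x*(x - 5)*(x - 3)*(x + 1)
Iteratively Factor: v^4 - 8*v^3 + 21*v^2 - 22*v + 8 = (v - 4)*(v^3 - 4*v^2 + 5*v - 2) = (v - 4)*(v - 1)*(v^2 - 3*v + 2) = (v - 4)*(v - 2)*(v - 1)*(v - 1)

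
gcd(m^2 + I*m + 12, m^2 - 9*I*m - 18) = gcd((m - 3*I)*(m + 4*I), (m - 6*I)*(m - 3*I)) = m - 3*I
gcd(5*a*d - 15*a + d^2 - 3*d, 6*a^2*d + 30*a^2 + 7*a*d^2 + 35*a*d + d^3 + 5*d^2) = 1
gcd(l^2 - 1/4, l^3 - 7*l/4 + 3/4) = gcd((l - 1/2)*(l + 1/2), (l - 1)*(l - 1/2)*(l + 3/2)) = l - 1/2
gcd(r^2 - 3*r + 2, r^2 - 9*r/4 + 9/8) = 1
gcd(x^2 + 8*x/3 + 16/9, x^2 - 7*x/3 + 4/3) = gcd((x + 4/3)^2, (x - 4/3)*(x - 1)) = 1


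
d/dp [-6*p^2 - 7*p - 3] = -12*p - 7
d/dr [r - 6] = 1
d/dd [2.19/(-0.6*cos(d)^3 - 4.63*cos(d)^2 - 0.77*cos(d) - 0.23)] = (3.942*sin(d)^2 - 20.2794*cos(d) - 5.6283)*sin(d)/(0.6*cos(d)^3 + 4.63*cos(d)^2 + 0.77*cos(d) + 0.23)^2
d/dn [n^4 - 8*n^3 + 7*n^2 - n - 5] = 4*n^3 - 24*n^2 + 14*n - 1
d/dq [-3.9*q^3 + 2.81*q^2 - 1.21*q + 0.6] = -11.7*q^2 + 5.62*q - 1.21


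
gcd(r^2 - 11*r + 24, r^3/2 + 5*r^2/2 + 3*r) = 1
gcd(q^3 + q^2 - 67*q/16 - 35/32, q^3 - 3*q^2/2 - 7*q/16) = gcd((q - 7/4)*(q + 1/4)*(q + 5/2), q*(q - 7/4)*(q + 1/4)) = q^2 - 3*q/2 - 7/16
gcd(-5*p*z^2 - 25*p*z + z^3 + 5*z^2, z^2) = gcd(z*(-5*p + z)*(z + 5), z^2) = z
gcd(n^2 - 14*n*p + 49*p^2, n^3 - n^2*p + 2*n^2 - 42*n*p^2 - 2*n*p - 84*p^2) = -n + 7*p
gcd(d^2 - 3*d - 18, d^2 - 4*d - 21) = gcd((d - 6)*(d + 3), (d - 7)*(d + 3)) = d + 3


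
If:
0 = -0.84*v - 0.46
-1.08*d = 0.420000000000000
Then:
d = -0.39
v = -0.55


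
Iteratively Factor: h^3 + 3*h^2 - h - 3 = (h - 1)*(h^2 + 4*h + 3) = (h - 1)*(h + 3)*(h + 1)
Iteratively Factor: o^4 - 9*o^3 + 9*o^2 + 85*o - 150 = (o - 5)*(o^3 - 4*o^2 - 11*o + 30) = (o - 5)*(o - 2)*(o^2 - 2*o - 15) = (o - 5)*(o - 2)*(o + 3)*(o - 5)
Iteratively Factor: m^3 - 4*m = (m + 2)*(m^2 - 2*m) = m*(m + 2)*(m - 2)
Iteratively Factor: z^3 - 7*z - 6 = (z + 2)*(z^2 - 2*z - 3) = (z - 3)*(z + 2)*(z + 1)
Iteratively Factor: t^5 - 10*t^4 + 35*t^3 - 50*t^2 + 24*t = (t - 3)*(t^4 - 7*t^3 + 14*t^2 - 8*t) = (t - 3)*(t - 2)*(t^3 - 5*t^2 + 4*t) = (t - 4)*(t - 3)*(t - 2)*(t^2 - t) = (t - 4)*(t - 3)*(t - 2)*(t - 1)*(t)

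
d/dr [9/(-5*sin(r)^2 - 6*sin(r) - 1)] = 18*(5*sin(r) + 3)*cos(r)/(5*sin(r)^2 + 6*sin(r) + 1)^2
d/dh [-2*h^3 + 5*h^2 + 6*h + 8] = -6*h^2 + 10*h + 6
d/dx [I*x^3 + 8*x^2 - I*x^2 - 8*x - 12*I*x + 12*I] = 3*I*x^2 + 2*x*(8 - I) - 8 - 12*I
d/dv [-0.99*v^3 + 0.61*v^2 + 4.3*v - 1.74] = -2.97*v^2 + 1.22*v + 4.3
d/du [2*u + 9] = 2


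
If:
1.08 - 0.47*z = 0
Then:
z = 2.30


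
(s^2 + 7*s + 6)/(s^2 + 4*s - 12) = (s + 1)/(s - 2)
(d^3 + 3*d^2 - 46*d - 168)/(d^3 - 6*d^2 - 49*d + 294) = (d^2 + 10*d + 24)/(d^2 + d - 42)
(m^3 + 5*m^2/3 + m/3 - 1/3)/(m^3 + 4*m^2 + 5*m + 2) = (m - 1/3)/(m + 2)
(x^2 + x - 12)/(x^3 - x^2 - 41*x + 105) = (x + 4)/(x^2 + 2*x - 35)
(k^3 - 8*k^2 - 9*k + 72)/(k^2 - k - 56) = (k^2 - 9)/(k + 7)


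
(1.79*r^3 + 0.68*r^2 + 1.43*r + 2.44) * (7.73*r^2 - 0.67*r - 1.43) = 13.8367*r^5 + 4.0571*r^4 + 8.0386*r^3 + 16.9307*r^2 - 3.6797*r - 3.4892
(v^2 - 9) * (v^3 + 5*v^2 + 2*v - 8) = v^5 + 5*v^4 - 7*v^3 - 53*v^2 - 18*v + 72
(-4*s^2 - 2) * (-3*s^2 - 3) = 12*s^4 + 18*s^2 + 6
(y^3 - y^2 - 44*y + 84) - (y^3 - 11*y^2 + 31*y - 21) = 10*y^2 - 75*y + 105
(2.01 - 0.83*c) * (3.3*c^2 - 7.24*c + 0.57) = -2.739*c^3 + 12.6422*c^2 - 15.0255*c + 1.1457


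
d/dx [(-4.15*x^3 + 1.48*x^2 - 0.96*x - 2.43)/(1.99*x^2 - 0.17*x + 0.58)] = (-8.2585*x^4 + 1.411*x^3 - 5.5622*x^2 + 11.3882*x - 0.9699)/(3.9601*x^4 - 0.6766*x^3 + 2.3373*x^2 - 0.1972*x + 0.3364)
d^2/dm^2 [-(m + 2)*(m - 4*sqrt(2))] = -2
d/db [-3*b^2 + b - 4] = 1 - 6*b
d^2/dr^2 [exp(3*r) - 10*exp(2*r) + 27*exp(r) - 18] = (9*exp(2*r) - 40*exp(r) + 27)*exp(r)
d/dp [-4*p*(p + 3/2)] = -8*p - 6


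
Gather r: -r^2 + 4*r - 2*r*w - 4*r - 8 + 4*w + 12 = -r^2 - 2*r*w + 4*w + 4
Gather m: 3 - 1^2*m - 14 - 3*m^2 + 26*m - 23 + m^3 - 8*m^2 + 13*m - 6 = m^3 - 11*m^2 + 38*m - 40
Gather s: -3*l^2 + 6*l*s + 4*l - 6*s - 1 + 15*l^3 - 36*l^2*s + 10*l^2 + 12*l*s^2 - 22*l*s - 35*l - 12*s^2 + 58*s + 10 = 15*l^3 + 7*l^2 - 31*l + s^2*(12*l - 12) + s*(-36*l^2 - 16*l + 52) + 9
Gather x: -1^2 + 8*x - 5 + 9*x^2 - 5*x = 9*x^2 + 3*x - 6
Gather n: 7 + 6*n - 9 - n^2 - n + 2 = -n^2 + 5*n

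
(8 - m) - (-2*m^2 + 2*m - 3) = 2*m^2 - 3*m + 11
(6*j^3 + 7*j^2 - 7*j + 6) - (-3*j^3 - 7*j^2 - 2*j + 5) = 9*j^3 + 14*j^2 - 5*j + 1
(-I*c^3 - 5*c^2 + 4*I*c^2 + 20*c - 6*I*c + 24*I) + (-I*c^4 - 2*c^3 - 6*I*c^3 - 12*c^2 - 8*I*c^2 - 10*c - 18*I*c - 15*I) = -I*c^4 - 2*c^3 - 7*I*c^3 - 17*c^2 - 4*I*c^2 + 10*c - 24*I*c + 9*I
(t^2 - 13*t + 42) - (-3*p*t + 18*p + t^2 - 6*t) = 3*p*t - 18*p - 7*t + 42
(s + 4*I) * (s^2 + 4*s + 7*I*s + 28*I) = s^3 + 4*s^2 + 11*I*s^2 - 28*s + 44*I*s - 112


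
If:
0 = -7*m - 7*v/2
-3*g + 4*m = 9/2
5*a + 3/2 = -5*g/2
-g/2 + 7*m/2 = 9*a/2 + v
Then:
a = 321/940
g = -603/470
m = 153/940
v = -153/470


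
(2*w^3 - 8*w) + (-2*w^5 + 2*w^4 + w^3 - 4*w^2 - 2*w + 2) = -2*w^5 + 2*w^4 + 3*w^3 - 4*w^2 - 10*w + 2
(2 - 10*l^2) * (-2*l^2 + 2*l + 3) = 20*l^4 - 20*l^3 - 34*l^2 + 4*l + 6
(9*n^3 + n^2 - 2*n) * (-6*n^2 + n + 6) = -54*n^5 + 3*n^4 + 67*n^3 + 4*n^2 - 12*n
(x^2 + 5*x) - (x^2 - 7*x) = 12*x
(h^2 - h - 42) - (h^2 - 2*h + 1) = h - 43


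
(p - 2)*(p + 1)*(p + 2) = p^3 + p^2 - 4*p - 4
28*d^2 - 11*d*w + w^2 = (-7*d + w)*(-4*d + w)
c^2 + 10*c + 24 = (c + 4)*(c + 6)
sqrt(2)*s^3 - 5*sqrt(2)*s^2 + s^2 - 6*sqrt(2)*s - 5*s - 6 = (s - 6)*(s + 1)*(sqrt(2)*s + 1)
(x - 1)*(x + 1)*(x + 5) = x^3 + 5*x^2 - x - 5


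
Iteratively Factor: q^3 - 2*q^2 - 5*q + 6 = (q + 2)*(q^2 - 4*q + 3) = (q - 3)*(q + 2)*(q - 1)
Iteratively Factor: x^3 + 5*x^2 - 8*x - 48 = (x + 4)*(x^2 + x - 12) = (x + 4)^2*(x - 3)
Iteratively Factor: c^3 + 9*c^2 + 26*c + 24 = (c + 4)*(c^2 + 5*c + 6) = (c + 3)*(c + 4)*(c + 2)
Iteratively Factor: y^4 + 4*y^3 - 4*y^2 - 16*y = (y)*(y^3 + 4*y^2 - 4*y - 16) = y*(y + 4)*(y^2 - 4) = y*(y - 2)*(y + 4)*(y + 2)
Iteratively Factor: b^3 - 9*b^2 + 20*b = (b - 4)*(b^2 - 5*b) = (b - 5)*(b - 4)*(b)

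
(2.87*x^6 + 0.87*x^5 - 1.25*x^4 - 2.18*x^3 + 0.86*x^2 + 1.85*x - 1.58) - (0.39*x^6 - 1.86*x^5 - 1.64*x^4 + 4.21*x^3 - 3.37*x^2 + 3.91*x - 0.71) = 2.48*x^6 + 2.73*x^5 + 0.39*x^4 - 6.39*x^3 + 4.23*x^2 - 2.06*x - 0.87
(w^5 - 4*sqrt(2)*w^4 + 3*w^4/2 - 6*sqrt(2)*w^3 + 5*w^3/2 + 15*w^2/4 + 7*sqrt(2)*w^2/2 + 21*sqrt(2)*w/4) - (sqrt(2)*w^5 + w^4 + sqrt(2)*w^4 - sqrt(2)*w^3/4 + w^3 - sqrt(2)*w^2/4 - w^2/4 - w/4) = -sqrt(2)*w^5 + w^5 - 5*sqrt(2)*w^4 + w^4/2 - 23*sqrt(2)*w^3/4 + 3*w^3/2 + 4*w^2 + 15*sqrt(2)*w^2/4 + w/4 + 21*sqrt(2)*w/4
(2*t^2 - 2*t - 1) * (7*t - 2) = 14*t^3 - 18*t^2 - 3*t + 2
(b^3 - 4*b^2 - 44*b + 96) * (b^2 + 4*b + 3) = b^5 - 57*b^3 - 92*b^2 + 252*b + 288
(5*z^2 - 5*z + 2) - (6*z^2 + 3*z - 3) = -z^2 - 8*z + 5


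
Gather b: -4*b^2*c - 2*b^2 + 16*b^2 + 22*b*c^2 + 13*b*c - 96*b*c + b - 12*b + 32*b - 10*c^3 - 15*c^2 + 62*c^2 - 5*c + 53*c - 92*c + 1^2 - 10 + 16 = b^2*(14 - 4*c) + b*(22*c^2 - 83*c + 21) - 10*c^3 + 47*c^2 - 44*c + 7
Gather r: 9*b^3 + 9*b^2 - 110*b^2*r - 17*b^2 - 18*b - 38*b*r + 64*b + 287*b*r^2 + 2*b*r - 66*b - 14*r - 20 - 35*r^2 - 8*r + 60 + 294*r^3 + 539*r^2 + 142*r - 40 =9*b^3 - 8*b^2 - 20*b + 294*r^3 + r^2*(287*b + 504) + r*(-110*b^2 - 36*b + 120)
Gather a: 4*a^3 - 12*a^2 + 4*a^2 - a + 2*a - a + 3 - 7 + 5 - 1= 4*a^3 - 8*a^2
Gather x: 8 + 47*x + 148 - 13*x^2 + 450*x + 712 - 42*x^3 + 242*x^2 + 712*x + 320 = -42*x^3 + 229*x^2 + 1209*x + 1188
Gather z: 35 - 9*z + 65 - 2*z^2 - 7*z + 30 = -2*z^2 - 16*z + 130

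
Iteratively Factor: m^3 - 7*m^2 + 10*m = (m - 5)*(m^2 - 2*m) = m*(m - 5)*(m - 2)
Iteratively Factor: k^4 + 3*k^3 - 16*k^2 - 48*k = (k + 3)*(k^3 - 16*k) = (k - 4)*(k + 3)*(k^2 + 4*k) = (k - 4)*(k + 3)*(k + 4)*(k)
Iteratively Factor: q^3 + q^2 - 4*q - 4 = (q + 1)*(q^2 - 4) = (q - 2)*(q + 1)*(q + 2)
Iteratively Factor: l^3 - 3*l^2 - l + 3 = (l + 1)*(l^2 - 4*l + 3) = (l - 1)*(l + 1)*(l - 3)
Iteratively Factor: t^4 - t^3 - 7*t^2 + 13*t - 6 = (t - 1)*(t^3 - 7*t + 6) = (t - 2)*(t - 1)*(t^2 + 2*t - 3) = (t - 2)*(t - 1)^2*(t + 3)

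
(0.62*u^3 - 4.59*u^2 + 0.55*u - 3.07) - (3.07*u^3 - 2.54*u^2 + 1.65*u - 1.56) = -2.45*u^3 - 2.05*u^2 - 1.1*u - 1.51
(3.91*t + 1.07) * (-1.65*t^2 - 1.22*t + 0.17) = -6.4515*t^3 - 6.5357*t^2 - 0.6407*t + 0.1819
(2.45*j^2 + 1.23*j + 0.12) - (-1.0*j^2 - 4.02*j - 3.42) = 3.45*j^2 + 5.25*j + 3.54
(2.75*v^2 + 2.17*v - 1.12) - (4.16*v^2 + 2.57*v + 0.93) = -1.41*v^2 - 0.4*v - 2.05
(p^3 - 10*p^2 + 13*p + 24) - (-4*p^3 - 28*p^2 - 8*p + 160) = 5*p^3 + 18*p^2 + 21*p - 136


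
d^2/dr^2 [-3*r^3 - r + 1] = -18*r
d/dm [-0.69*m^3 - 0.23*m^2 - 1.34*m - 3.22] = -2.07*m^2 - 0.46*m - 1.34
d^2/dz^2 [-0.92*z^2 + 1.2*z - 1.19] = -1.84000000000000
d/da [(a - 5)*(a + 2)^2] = (a + 2)*(3*a - 8)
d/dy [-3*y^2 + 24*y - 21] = 24 - 6*y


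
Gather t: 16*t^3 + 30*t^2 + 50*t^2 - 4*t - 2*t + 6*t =16*t^3 + 80*t^2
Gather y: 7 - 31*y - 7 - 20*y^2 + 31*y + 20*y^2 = 0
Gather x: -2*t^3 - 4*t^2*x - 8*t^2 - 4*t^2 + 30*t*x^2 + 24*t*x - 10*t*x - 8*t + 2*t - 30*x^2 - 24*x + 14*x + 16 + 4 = -2*t^3 - 12*t^2 - 6*t + x^2*(30*t - 30) + x*(-4*t^2 + 14*t - 10) + 20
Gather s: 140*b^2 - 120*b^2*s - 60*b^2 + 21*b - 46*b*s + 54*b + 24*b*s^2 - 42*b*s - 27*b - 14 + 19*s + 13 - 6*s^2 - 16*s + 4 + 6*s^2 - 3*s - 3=80*b^2 + 24*b*s^2 + 48*b + s*(-120*b^2 - 88*b)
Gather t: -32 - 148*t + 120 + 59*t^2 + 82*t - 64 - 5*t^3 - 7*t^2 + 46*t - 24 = -5*t^3 + 52*t^2 - 20*t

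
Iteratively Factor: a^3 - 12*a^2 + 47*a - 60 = (a - 3)*(a^2 - 9*a + 20) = (a - 4)*(a - 3)*(a - 5)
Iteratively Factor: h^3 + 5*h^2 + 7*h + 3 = (h + 3)*(h^2 + 2*h + 1) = (h + 1)*(h + 3)*(h + 1)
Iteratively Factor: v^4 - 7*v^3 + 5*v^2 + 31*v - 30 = (v + 2)*(v^3 - 9*v^2 + 23*v - 15) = (v - 1)*(v + 2)*(v^2 - 8*v + 15) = (v - 3)*(v - 1)*(v + 2)*(v - 5)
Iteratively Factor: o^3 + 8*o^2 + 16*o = (o + 4)*(o^2 + 4*o) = (o + 4)^2*(o)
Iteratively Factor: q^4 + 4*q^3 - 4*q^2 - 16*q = (q + 4)*(q^3 - 4*q) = (q - 2)*(q + 4)*(q^2 + 2*q) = q*(q - 2)*(q + 4)*(q + 2)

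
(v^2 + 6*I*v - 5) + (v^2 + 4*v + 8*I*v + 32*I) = 2*v^2 + 4*v + 14*I*v - 5 + 32*I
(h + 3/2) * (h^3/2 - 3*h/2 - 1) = h^4/2 + 3*h^3/4 - 3*h^2/2 - 13*h/4 - 3/2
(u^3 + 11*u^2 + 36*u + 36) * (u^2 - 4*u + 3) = u^5 + 7*u^4 - 5*u^3 - 75*u^2 - 36*u + 108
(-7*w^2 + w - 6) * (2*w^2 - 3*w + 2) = -14*w^4 + 23*w^3 - 29*w^2 + 20*w - 12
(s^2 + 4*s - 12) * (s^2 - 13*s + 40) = s^4 - 9*s^3 - 24*s^2 + 316*s - 480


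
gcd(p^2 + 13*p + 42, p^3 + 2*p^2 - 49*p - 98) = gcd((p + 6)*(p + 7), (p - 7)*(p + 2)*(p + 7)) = p + 7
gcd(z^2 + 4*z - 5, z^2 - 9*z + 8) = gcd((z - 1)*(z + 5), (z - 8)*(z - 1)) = z - 1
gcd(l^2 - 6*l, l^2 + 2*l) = l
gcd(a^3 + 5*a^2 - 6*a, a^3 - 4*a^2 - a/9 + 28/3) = 1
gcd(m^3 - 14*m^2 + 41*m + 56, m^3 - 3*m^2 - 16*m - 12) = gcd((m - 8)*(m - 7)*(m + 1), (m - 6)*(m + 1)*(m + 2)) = m + 1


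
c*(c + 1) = c^2 + c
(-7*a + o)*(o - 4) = -7*a*o + 28*a + o^2 - 4*o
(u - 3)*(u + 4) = u^2 + u - 12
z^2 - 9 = (z - 3)*(z + 3)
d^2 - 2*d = d*(d - 2)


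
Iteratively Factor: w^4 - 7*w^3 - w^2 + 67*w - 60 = (w - 1)*(w^3 - 6*w^2 - 7*w + 60) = (w - 4)*(w - 1)*(w^2 - 2*w - 15) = (w - 4)*(w - 1)*(w + 3)*(w - 5)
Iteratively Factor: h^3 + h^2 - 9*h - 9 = (h - 3)*(h^2 + 4*h + 3) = (h - 3)*(h + 1)*(h + 3)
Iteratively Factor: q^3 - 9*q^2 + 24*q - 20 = (q - 2)*(q^2 - 7*q + 10) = (q - 2)^2*(q - 5)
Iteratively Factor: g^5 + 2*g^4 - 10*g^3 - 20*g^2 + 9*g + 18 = (g + 2)*(g^4 - 10*g^2 + 9) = (g - 1)*(g + 2)*(g^3 + g^2 - 9*g - 9) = (g - 1)*(g + 1)*(g + 2)*(g^2 - 9) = (g - 1)*(g + 1)*(g + 2)*(g + 3)*(g - 3)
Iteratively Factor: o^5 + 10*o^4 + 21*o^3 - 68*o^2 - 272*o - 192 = (o + 4)*(o^4 + 6*o^3 - 3*o^2 - 56*o - 48) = (o + 1)*(o + 4)*(o^3 + 5*o^2 - 8*o - 48) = (o - 3)*(o + 1)*(o + 4)*(o^2 + 8*o + 16) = (o - 3)*(o + 1)*(o + 4)^2*(o + 4)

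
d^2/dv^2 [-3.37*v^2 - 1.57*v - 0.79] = -6.74000000000000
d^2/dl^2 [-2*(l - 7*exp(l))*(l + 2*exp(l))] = 10*l*exp(l) + 112*exp(2*l) + 20*exp(l) - 4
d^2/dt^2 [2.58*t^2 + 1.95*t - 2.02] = 5.16000000000000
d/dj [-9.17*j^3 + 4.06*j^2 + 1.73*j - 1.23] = -27.51*j^2 + 8.12*j + 1.73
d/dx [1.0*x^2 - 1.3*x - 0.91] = 2.0*x - 1.3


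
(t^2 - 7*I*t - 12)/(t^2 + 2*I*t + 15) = (t - 4*I)/(t + 5*I)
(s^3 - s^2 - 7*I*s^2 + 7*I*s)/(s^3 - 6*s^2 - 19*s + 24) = s*(s - 7*I)/(s^2 - 5*s - 24)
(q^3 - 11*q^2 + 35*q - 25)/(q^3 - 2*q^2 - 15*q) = (q^2 - 6*q + 5)/(q*(q + 3))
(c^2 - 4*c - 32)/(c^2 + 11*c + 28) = (c - 8)/(c + 7)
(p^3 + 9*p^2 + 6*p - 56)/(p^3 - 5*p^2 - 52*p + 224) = (p^2 + 2*p - 8)/(p^2 - 12*p + 32)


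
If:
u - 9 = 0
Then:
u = 9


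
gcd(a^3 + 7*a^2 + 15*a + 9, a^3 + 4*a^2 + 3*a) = a^2 + 4*a + 3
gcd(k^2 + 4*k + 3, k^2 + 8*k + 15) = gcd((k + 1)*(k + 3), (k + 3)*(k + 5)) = k + 3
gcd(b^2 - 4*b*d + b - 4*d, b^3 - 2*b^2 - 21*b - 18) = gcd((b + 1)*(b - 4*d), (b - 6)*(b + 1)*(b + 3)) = b + 1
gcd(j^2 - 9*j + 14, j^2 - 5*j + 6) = j - 2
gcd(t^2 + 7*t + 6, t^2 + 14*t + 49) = 1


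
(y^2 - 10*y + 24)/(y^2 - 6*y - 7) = (-y^2 + 10*y - 24)/(-y^2 + 6*y + 7)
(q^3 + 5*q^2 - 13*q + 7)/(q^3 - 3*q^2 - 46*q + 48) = (q^2 + 6*q - 7)/(q^2 - 2*q - 48)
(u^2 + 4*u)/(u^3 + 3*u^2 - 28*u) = (u + 4)/(u^2 + 3*u - 28)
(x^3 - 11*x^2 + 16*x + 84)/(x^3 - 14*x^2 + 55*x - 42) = (x + 2)/(x - 1)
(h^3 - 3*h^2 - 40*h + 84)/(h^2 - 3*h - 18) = (-h^3 + 3*h^2 + 40*h - 84)/(-h^2 + 3*h + 18)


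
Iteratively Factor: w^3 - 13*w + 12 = (w + 4)*(w^2 - 4*w + 3) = (w - 3)*(w + 4)*(w - 1)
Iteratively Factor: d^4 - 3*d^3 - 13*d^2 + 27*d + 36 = (d - 3)*(d^3 - 13*d - 12) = (d - 3)*(d + 1)*(d^2 - d - 12) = (d - 3)*(d + 1)*(d + 3)*(d - 4)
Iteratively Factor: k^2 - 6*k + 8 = (k - 4)*(k - 2)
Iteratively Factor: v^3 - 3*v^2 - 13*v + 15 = (v + 3)*(v^2 - 6*v + 5) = (v - 1)*(v + 3)*(v - 5)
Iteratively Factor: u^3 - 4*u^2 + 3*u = (u - 3)*(u^2 - u) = (u - 3)*(u - 1)*(u)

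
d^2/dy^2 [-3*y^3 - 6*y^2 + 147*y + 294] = -18*y - 12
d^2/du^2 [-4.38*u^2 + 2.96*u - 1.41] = -8.76000000000000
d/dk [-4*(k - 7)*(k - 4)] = 44 - 8*k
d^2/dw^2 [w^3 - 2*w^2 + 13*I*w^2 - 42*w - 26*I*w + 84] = 6*w - 4 + 26*I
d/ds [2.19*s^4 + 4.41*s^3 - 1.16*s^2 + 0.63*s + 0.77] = 8.76*s^3 + 13.23*s^2 - 2.32*s + 0.63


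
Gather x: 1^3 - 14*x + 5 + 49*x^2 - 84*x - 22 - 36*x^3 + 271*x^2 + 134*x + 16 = -36*x^3 + 320*x^2 + 36*x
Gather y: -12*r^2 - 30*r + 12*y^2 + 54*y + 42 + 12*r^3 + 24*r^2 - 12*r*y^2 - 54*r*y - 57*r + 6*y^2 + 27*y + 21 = 12*r^3 + 12*r^2 - 87*r + y^2*(18 - 12*r) + y*(81 - 54*r) + 63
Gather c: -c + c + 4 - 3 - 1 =0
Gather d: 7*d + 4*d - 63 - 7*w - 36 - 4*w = 11*d - 11*w - 99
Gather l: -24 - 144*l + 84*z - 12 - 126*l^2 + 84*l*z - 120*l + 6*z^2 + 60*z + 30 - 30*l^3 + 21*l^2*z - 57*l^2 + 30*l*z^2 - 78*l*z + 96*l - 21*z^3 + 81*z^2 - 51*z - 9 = -30*l^3 + l^2*(21*z - 183) + l*(30*z^2 + 6*z - 168) - 21*z^3 + 87*z^2 + 93*z - 15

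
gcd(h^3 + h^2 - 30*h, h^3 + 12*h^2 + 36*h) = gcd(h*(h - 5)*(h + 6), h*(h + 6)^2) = h^2 + 6*h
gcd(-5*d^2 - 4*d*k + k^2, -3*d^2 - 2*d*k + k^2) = d + k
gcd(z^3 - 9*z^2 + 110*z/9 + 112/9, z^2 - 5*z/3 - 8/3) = z - 8/3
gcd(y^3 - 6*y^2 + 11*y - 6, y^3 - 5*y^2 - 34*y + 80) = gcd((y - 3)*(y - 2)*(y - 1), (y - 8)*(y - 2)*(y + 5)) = y - 2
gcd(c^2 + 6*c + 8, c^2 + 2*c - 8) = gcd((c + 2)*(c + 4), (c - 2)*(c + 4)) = c + 4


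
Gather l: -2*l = -2*l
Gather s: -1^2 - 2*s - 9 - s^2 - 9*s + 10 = -s^2 - 11*s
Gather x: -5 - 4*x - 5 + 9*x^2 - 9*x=9*x^2 - 13*x - 10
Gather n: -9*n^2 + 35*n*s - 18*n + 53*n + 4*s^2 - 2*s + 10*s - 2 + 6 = -9*n^2 + n*(35*s + 35) + 4*s^2 + 8*s + 4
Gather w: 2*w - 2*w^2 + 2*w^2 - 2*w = 0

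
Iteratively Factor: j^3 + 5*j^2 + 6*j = (j)*(j^2 + 5*j + 6) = j*(j + 3)*(j + 2)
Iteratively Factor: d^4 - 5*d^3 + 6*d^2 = (d)*(d^3 - 5*d^2 + 6*d) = d*(d - 3)*(d^2 - 2*d) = d^2*(d - 3)*(d - 2)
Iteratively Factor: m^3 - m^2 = (m)*(m^2 - m) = m*(m - 1)*(m)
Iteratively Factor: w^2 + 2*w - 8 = (w + 4)*(w - 2)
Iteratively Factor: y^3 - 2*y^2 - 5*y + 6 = (y - 3)*(y^2 + y - 2) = (y - 3)*(y - 1)*(y + 2)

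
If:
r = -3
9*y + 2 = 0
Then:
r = -3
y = -2/9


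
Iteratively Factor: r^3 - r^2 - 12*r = (r - 4)*(r^2 + 3*r) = (r - 4)*(r + 3)*(r)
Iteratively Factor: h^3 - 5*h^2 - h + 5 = (h + 1)*(h^2 - 6*h + 5) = (h - 1)*(h + 1)*(h - 5)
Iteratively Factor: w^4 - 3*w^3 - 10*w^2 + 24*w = (w)*(w^3 - 3*w^2 - 10*w + 24) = w*(w - 2)*(w^2 - w - 12) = w*(w - 4)*(w - 2)*(w + 3)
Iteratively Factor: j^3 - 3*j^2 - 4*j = (j)*(j^2 - 3*j - 4) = j*(j + 1)*(j - 4)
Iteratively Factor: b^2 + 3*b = (b + 3)*(b)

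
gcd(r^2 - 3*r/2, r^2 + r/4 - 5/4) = 1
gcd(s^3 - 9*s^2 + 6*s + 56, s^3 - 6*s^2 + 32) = s^2 - 2*s - 8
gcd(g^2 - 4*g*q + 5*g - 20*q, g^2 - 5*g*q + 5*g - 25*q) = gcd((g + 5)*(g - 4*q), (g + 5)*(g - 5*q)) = g + 5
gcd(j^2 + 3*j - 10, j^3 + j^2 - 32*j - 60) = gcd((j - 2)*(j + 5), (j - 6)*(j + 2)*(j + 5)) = j + 5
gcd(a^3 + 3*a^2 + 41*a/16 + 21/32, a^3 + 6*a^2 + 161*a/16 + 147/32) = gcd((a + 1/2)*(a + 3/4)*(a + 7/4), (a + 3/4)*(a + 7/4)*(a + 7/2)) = a^2 + 5*a/2 + 21/16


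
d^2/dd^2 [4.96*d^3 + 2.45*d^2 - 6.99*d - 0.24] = 29.76*d + 4.9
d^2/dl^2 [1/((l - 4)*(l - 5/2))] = 4*(4*(l - 4)^2 + 2*(l - 4)*(2*l - 5) + (2*l - 5)^2)/((l - 4)^3*(2*l - 5)^3)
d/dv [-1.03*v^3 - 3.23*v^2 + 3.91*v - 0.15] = -3.09*v^2 - 6.46*v + 3.91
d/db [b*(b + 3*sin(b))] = 3*b*cos(b) + 2*b + 3*sin(b)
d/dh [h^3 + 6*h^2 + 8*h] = 3*h^2 + 12*h + 8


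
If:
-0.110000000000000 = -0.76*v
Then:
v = 0.14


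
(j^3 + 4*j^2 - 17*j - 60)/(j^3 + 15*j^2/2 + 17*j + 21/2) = 2*(j^2 + j - 20)/(2*j^2 + 9*j + 7)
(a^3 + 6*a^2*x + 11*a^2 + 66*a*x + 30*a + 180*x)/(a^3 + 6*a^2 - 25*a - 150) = (a + 6*x)/(a - 5)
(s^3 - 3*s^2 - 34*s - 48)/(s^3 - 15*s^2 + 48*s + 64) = (s^2 + 5*s + 6)/(s^2 - 7*s - 8)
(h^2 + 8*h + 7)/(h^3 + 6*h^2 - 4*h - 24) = (h^2 + 8*h + 7)/(h^3 + 6*h^2 - 4*h - 24)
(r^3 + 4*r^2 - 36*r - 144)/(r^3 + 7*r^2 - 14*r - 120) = (r^2 - 2*r - 24)/(r^2 + r - 20)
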